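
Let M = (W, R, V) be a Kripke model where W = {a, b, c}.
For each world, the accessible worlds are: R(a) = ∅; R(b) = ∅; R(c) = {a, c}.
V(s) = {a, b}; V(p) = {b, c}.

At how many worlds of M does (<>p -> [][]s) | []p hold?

2

Let φ = (<>p -> [][]s) | []p. Evaluate φ at each world:
  a (successors ∅): φ is true.
  b (successors ∅): φ is true.
  c (successors {a, c}): φ is false.
For instance, at c:
  At c: <>p -> [][]s is false, []p is false, so (<>p -> [][]s) | []p is false.
    At c: <>p is true, [][]s is false, so <>p -> [][]s is false.
      At c: <>p requires p at some successor in {a, c}.
        p holds at c, so <>p is true at c.
      At c: [][]s requires []s at every successor {a, c}.
        []s fails at c, so [][]s is false at c.
    At c: []p requires p at every successor {a, c}.
      p fails at a, so []p is false at c.
Satisfying worlds: {a, b}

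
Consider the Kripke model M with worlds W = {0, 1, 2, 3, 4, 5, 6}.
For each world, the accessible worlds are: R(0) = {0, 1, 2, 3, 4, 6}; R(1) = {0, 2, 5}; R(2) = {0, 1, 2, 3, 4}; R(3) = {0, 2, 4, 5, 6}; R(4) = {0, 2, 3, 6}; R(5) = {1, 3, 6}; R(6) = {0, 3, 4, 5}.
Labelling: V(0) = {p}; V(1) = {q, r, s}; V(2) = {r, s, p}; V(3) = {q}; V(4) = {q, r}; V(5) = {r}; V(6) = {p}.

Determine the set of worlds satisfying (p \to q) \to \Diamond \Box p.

0, 2, 6

Let φ = (p \to q) \to \Diamond \Box p. Evaluate φ at each world:
  0 (successors {0, 1, 2, 3, 4, 6}): φ is true.
  1 (successors {0, 2, 5}): φ is false.
  2 (successors {0, 1, 2, 3, 4}): φ is true.
  3 (successors {0, 2, 4, 5, 6}): φ is false.
  4 (successors {0, 2, 3, 6}): φ is false.
  5 (successors {1, 3, 6}): φ is false.
  6 (successors {0, 3, 4, 5}): φ is true.
For instance, at 5:
  At 5: p \to q is true, \Diamond \Box p is false, so (p \to q) \to \Diamond \Box p is false.
    At 5: \Diamond \Box p requires \Box p at some successor in {1, 3, 6}.
      At 1: \Box p is false.
      At 3: \Box p is false.
      At 6: \Box p is false.
    So \Diamond \Box p is false at 5.
Satisfying worlds: {0, 2, 6}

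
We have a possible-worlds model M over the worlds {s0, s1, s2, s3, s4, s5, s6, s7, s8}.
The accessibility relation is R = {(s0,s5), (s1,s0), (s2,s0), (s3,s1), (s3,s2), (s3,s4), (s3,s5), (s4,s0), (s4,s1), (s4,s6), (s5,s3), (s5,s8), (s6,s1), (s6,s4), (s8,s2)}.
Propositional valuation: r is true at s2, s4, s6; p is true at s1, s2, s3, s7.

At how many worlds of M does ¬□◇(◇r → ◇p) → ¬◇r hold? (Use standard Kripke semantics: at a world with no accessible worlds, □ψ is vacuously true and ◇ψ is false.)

Let φ = ¬□◇(◇r → ◇p) → ¬◇r. Evaluate φ at each world:
  s0 (successors {s5}): φ is true.
  s1 (successors {s0}): φ is true.
  s2 (successors {s0}): φ is true.
  s3 (successors {s1, s2, s4, s5}): φ is true.
  s4 (successors {s0, s1, s6}): φ is true.
  s5 (successors {s3, s8}): φ is true.
  s6 (successors {s1, s4}): φ is true.
  s7 (successors ∅): φ is true.
  s8 (successors {s2}): φ is true.
For instance, at s8:
  At s8: ¬□◇(◇r → ◇p) is false, ¬◇r is false, so ¬□◇(◇r → ◇p) → ¬◇r is true.
    At s8: □◇(◇r → ◇p) is true, so ¬□◇(◇r → ◇p) is false.
      At s8: □◇(◇r → ◇p) requires ◇(◇r → ◇p) at every successor {s2}.
        At s2: ◇(◇r → ◇p) is true.
      So □◇(◇r → ◇p) is true at s8.
    At s8: ◇r is true, so ¬◇r is false.
      At s8: ◇r requires r at some successor in {s2}.
        r holds at s2, so ◇r is true at s8.
Satisfying worlds: {s0, s1, s2, s3, s4, s5, s6, s7, s8}

9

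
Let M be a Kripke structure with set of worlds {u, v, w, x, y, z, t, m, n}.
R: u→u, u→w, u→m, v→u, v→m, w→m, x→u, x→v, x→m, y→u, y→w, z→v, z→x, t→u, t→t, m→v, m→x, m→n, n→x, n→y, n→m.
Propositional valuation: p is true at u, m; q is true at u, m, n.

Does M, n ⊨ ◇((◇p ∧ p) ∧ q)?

No

Recall that ◇ψ holds at a world iff ψ holds at some accessible world.
At n: ◇((◇p ∧ p) ∧ q) requires (◇p ∧ p) ∧ q at some successor in {x, y, m}.
  At x: (◇p ∧ p) ∧ q is false.
  At y: (◇p ∧ p) ∧ q is false.
  At m: (◇p ∧ p) ∧ q is false.
So ◇((◇p ∧ p) ∧ q) is false at n.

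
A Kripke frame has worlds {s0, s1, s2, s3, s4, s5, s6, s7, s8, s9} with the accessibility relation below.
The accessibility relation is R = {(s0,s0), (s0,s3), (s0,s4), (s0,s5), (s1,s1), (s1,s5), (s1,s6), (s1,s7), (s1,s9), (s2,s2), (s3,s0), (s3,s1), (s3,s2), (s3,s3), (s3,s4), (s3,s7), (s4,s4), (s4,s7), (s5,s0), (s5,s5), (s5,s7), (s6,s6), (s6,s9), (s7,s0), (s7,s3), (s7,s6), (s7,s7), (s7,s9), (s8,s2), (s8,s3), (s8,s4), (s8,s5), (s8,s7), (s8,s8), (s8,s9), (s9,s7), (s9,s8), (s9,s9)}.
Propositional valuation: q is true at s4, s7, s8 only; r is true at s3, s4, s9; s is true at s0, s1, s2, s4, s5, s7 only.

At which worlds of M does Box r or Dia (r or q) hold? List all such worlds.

s0, s1, s3, s4, s5, s6, s7, s8, s9

Let φ = Box r or Dia (r or q). Evaluate φ at each world:
  s0 (successors {s0, s3, s4, s5}): φ is true.
  s1 (successors {s1, s5, s6, s7, s9}): φ is true.
  s2 (successors {s2}): φ is false.
  s3 (successors {s0, s1, s2, s3, s4, s7}): φ is true.
  s4 (successors {s4, s7}): φ is true.
  s5 (successors {s0, s5, s7}): φ is true.
  s6 (successors {s6, s9}): φ is true.
  s7 (successors {s0, s3, s6, s7, s9}): φ is true.
  s8 (successors {s2, s3, s4, s5, s7, s8, s9}): φ is true.
  s9 (successors {s7, s8, s9}): φ is true.
For instance, at s7:
  At s7: Box r is false, Dia (r or q) is true, so Box r or Dia (r or q) is true.
    At s7: Box r requires r at every successor {s0, s3, s6, s7, s9}.
      r fails at s0, so Box r is false at s7.
    At s7: Dia (r or q) requires r or q at some successor in {s0, s3, s6, s7, s9}.
      r or q holds at s3, so Dia (r or q) is true at s7.
Satisfying worlds: {s0, s1, s3, s4, s5, s6, s7, s8, s9}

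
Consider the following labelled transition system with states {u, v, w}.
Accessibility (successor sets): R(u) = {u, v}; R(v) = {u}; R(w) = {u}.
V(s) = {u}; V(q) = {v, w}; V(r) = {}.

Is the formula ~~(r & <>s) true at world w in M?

No

At w: ~(r & <>s) is true, so ~~(r & <>s) is false.
  At w: r & <>s is false, so ~(r & <>s) is true.
    At w: r is false, <>s is true, so r & <>s is false.
      At w: <>s requires s at some successor in {u}.
        s holds at u, so <>s is true at w.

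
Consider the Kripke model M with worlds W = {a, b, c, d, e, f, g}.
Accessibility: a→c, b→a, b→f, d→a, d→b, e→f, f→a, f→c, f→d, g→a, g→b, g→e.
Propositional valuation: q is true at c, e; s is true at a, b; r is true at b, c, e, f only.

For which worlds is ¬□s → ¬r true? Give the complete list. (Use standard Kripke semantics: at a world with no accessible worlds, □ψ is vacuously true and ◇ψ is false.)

Let φ = ¬□s → ¬r. Evaluate φ at each world:
  a (successors {c}): φ is true.
  b (successors {a, f}): φ is false.
  c (successors ∅): φ is true.
  d (successors {a, b}): φ is true.
  e (successors {f}): φ is false.
  f (successors {a, c, d}): φ is false.
  g (successors {a, b, e}): φ is true.
For instance, at a:
  At a: ¬□s is true, ¬r is true, so ¬□s → ¬r is true.
    At a: □s is false, so ¬□s is true.
      At a: □s requires s at every successor {c}.
        s fails at c, so □s is false at a.
Satisfying worlds: {a, c, d, g}

a, c, d, g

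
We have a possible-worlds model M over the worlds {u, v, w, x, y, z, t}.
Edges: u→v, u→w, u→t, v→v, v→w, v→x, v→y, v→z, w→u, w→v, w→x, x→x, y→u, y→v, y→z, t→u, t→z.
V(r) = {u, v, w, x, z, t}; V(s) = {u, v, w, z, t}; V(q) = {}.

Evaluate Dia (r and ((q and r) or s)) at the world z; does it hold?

No

At z: no accessible worlds, so Dia (r and ((q and r) or s)) is false.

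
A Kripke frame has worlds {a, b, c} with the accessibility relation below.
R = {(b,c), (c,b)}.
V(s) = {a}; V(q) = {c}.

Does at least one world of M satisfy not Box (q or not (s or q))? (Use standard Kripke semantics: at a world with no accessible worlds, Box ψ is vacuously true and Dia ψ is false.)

Let φ = not Box (q or not (s or q)). Evaluate φ at each world:
  a (successors ∅): φ is false.
  b (successors {c}): φ is false.
  c (successors {b}): φ is false.
For instance, at b:
  At b: Box (q or not (s or q)) is true, so not Box (q or not (s or q)) is false.
    At b: Box (q or not (s or q)) requires q or not (s or q) at every successor {c}.
      At c: q or not (s or q) is true.
    So Box (q or not (s or q)) is true at b.

No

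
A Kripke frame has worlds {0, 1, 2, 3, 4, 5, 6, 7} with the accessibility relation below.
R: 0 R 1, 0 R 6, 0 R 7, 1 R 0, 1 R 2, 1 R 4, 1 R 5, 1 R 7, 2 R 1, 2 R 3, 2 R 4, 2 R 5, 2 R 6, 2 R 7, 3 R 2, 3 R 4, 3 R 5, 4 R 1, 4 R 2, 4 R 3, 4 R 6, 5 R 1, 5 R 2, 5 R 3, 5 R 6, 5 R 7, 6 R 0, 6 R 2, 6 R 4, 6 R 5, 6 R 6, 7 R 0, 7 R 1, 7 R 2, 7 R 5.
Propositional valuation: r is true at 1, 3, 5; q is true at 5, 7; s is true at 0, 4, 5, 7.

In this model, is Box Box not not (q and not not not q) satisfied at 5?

At 5: Box Box not not (q and not not not q) requires Box not not (q and not not not q) at every successor {1, 2, 3, 6, 7}.
  Box not not (q and not not not q) fails at 1, so Box Box not not (q and not not not q) is false at 5.
    At 1: Box not not (q and not not not q) requires not not (q and not not not q) at every successor {0, 2, 4, 5, 7}.
      not not (q and not not not q) fails at 0, so Box not not (q and not not not q) is false at 1.

No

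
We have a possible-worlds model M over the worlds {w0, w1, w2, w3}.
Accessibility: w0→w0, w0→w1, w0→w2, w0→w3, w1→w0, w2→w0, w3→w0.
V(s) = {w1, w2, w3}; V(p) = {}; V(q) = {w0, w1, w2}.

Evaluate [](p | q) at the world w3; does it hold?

Yes

At w3: [](p | q) requires p | q at every successor {w0}.
  At w0: p | q is true.
So [](p | q) is true at w3.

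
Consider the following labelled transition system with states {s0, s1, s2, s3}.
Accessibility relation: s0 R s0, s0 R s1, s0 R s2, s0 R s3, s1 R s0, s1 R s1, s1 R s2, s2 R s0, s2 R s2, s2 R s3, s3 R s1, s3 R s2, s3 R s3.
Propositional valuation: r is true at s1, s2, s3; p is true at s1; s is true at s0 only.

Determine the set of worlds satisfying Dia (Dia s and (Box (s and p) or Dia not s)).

s0, s1, s2, s3

Let φ = Dia (Dia s and (Box (s and p) or Dia not s)). Evaluate φ at each world:
  s0 (successors {s0, s1, s2, s3}): φ is true.
  s1 (successors {s0, s1, s2}): φ is true.
  s2 (successors {s0, s2, s3}): φ is true.
  s3 (successors {s1, s2, s3}): φ is true.
For instance, at s0:
  At s0: Dia (Dia s and (Box (s and p) or Dia not s)) requires Dia s and (Box (s and p) or Dia not s) at some successor in {s0, s1, s2, s3}.
    Dia s and (Box (s and p) or Dia not s) holds at s0, so Dia (Dia s and (Box (s and p) or Dia not s)) is true at s0.
      At s0: Dia s is true, Box (s and p) or Dia not s is true, so Dia s and (Box (s and p) or Dia not s) is true.
Satisfying worlds: {s0, s1, s2, s3}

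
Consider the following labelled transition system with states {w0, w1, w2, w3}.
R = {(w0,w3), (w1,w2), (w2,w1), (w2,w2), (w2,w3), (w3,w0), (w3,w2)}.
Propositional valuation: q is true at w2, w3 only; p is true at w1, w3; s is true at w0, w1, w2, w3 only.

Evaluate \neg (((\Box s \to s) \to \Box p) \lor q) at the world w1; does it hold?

Yes

At w1: ((\Box s \to s) \to \Box p) \lor q is false, so \neg (((\Box s \to s) \to \Box p) \lor q) is true.
  At w1: (\Box s \to s) \to \Box p is false, q is false, so ((\Box s \to s) \to \Box p) \lor q is false.
    At w1: \Box s \to s is true, \Box p is false, so (\Box s \to s) \to \Box p is false.
      At w1: \Box s is true, s is true, so \Box s \to s is true.
      At w1: \Box p requires p at every successor {w2}.
        p fails at w2, so \Box p is false at w1.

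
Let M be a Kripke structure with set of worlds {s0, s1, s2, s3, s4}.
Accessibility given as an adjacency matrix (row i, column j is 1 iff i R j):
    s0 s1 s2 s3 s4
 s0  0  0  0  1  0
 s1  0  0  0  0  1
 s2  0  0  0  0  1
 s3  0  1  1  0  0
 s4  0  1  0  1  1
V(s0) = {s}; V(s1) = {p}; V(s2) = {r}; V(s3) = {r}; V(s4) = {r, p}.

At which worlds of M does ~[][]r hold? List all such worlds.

s0, s1, s2, s4

Recall that []ψ holds at a world iff ψ holds at every accessible world, and <>ψ holds iff ψ holds at some accessible world.
Let φ = ~[][]r. Evaluate φ at each world:
  s0 (successors {s3}): φ is true.
  s1 (successors {s4}): φ is true.
  s2 (successors {s4}): φ is true.
  s3 (successors {s1, s2}): φ is false.
  s4 (successors {s1, s3, s4}): φ is true.
For instance, at s1:
  At s1: [][]r is false, so ~[][]r is true.
    At s1: [][]r requires []r at every successor {s4}.
      []r fails at s4, so [][]r is false at s1.
Satisfying worlds: {s0, s1, s2, s4}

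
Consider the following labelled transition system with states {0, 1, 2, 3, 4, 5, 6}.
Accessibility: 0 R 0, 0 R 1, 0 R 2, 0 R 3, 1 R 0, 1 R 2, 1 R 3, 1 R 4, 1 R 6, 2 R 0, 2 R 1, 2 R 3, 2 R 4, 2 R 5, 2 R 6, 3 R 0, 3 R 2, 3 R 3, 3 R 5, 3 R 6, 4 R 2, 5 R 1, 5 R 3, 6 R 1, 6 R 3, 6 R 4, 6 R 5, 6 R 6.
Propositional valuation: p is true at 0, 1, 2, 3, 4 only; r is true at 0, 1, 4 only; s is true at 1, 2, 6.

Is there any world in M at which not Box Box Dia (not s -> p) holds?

No

Let φ = not Box Box Dia (not s -> p). Evaluate φ at each world:
  0 (successors {0, 1, 2, 3}): φ is false.
  1 (successors {0, 2, 3, 4, 6}): φ is false.
  2 (successors {0, 1, 3, 4, 5, 6}): φ is false.
  3 (successors {0, 2, 3, 5, 6}): φ is false.
  4 (successors {2}): φ is false.
  5 (successors {1, 3}): φ is false.
  6 (successors {1, 3, 4, 5, 6}): φ is false.
For instance, at 1:
  At 1: Box Box Dia (not s -> p) is true, so not Box Box Dia (not s -> p) is false.
    At 1: Box Box Dia (not s -> p) requires Box Dia (not s -> p) at every successor {0, 2, 3, 4, 6}.
      At 0: Box Dia (not s -> p) is true.
      At 2: Box Dia (not s -> p) is true.
      At 3: Box Dia (not s -> p) is true.
      At 4: Box Dia (not s -> p) is true.
      At 6: Box Dia (not s -> p) is true.
    So Box Box Dia (not s -> p) is true at 1.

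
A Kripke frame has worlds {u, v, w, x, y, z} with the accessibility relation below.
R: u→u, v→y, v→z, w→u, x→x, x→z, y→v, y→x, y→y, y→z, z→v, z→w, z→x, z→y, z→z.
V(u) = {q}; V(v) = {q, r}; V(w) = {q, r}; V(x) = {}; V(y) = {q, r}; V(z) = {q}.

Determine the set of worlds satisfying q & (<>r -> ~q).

Recall that <>ψ holds at a world iff ψ holds at some accessible world.
Let φ = q & (<>r -> ~q). Evaluate φ at each world:
  u (successors {u}): φ is true.
  v (successors {y, z}): φ is false.
  w (successors {u}): φ is true.
  x (successors {x, z}): φ is false.
  y (successors {v, x, y, z}): φ is false.
  z (successors {v, w, x, y, z}): φ is false.
For instance, at v:
  At v: q is true, <>r -> ~q is false, so q & (<>r -> ~q) is false.
    At v: <>r is true, ~q is false, so <>r -> ~q is false.
      At v: <>r requires r at some successor in {y, z}.
        r holds at y, so <>r is true at v.
Satisfying worlds: {u, w}

u, w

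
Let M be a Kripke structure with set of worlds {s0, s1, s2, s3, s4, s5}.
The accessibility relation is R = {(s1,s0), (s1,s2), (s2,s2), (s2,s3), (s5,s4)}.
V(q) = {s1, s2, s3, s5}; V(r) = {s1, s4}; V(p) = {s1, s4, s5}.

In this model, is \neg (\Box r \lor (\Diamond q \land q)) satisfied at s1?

No

At s1: \Box r \lor (\Diamond q \land q) is true, so \neg (\Box r \lor (\Diamond q \land q)) is false.
  At s1: \Box r is false, \Diamond q \land q is true, so \Box r \lor (\Diamond q \land q) is true.
    At s1: \Box r requires r at every successor {s0, s2}.
      r fails at s0, so \Box r is false at s1.
    At s1: \Diamond q is true, q is true, so \Diamond q \land q is true.
      At s1: \Diamond q requires q at some successor in {s0, s2}.
        q holds at s2, so \Diamond q is true at s1.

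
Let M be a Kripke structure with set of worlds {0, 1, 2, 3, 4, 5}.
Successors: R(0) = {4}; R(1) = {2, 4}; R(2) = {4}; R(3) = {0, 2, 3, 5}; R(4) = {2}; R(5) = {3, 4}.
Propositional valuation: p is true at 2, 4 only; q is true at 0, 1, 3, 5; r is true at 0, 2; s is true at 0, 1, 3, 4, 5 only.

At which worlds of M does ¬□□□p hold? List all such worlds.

3, 5

Let φ = ¬□□□p. Evaluate φ at each world:
  0 (successors {4}): φ is false.
  1 (successors {2, 4}): φ is false.
  2 (successors {4}): φ is false.
  3 (successors {0, 2, 3, 5}): φ is true.
  4 (successors {2}): φ is false.
  5 (successors {3, 4}): φ is true.
For instance, at 0:
  At 0: □□□p is true, so ¬□□□p is false.
    At 0: □□□p requires □□p at every successor {4}.
      At 4: □□p is true.
    So □□□p is true at 0.
Satisfying worlds: {3, 5}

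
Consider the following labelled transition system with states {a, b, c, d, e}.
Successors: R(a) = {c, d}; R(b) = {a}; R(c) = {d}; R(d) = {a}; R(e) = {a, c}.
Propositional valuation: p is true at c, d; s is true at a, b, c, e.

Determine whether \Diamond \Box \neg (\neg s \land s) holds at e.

At e: \Diamond \Box \neg (\neg s \land s) requires \Box \neg (\neg s \land s) at some successor in {a, c}.
  \Box \neg (\neg s \land s) holds at a, so \Diamond \Box \neg (\neg s \land s) is true at e.
    At a: \Box \neg (\neg s \land s) requires \neg (\neg s \land s) at every successor {c, d}.
      At c: \neg (\neg s \land s) is true.
      At d: \neg (\neg s \land s) is true.
    So \Box \neg (\neg s \land s) is true at a.

Yes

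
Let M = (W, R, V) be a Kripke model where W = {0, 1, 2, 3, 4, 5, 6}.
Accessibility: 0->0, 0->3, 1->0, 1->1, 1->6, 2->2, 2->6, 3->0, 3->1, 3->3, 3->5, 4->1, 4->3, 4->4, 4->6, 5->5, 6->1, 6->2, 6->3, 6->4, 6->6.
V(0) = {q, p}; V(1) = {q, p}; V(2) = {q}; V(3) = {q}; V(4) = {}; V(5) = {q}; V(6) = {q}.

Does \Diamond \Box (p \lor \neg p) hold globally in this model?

Let φ = \Diamond \Box (p \lor \neg p). Evaluate φ at each world:
  0 (successors {0, 3}): φ is true.
  1 (successors {0, 1, 6}): φ is true.
  2 (successors {2, 6}): φ is true.
  3 (successors {0, 1, 3, 5}): φ is true.
  4 (successors {1, 3, 4, 6}): φ is true.
  5 (successors {5}): φ is true.
  6 (successors {1, 2, 3, 4, 6}): φ is true.
For instance, at 1:
  At 1: \Diamond \Box (p \lor \neg p) requires \Box (p \lor \neg p) at some successor in {0, 1, 6}.
    \Box (p \lor \neg p) holds at 0, so \Diamond \Box (p \lor \neg p) is true at 1.
      At 0: \Box (p \lor \neg p) requires p \lor \neg p at every successor {0, 3}.
        At 0: p \lor \neg p is true.
        At 3: p \lor \neg p is true.
      So \Box (p \lor \neg p) is true at 0.

Yes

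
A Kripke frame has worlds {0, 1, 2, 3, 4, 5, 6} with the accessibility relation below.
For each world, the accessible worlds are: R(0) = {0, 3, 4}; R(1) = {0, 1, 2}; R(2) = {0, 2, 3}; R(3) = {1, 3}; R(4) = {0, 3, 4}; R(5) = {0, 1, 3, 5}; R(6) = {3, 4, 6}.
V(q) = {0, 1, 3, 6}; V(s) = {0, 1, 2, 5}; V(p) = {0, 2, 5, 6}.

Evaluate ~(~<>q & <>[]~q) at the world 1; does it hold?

Yes

At 1: ~<>q & <>[]~q is false, so ~(~<>q & <>[]~q) is true.
  At 1: ~<>q is false, <>[]~q is false, so ~<>q & <>[]~q is false.
    At 1: <>q is true, so ~<>q is false.
      At 1: <>q requires q at some successor in {0, 1, 2}.
        q holds at 0, so <>q is true at 1.
    At 1: <>[]~q requires []~q at some successor in {0, 1, 2}.
      At 0: []~q is false.
      At 1: []~q is false.
      At 2: []~q is false.
    So <>[]~q is false at 1.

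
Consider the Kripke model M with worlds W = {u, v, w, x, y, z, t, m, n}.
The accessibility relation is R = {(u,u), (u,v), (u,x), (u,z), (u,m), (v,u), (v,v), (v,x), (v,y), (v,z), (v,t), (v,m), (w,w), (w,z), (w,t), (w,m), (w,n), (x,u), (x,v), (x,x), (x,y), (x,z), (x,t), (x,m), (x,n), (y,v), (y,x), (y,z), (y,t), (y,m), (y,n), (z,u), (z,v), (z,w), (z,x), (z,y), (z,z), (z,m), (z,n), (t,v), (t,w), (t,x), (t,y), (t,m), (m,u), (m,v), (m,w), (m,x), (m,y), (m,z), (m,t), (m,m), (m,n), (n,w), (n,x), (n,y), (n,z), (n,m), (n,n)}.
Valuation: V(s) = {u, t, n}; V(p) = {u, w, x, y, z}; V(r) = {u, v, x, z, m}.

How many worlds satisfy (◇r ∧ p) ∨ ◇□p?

Let φ = (◇r ∧ p) ∨ ◇□p. Evaluate φ at each world:
  u (successors {u, v, x, z, m}): φ is true.
  v (successors {u, v, x, y, z, t, m}): φ is false.
  w (successors {w, z, t, m, n}): φ is true.
  x (successors {u, v, x, y, z, t, m, n}): φ is true.
  y (successors {v, x, z, t, m, n}): φ is true.
  z (successors {u, v, w, x, y, z, m, n}): φ is true.
  t (successors {v, w, x, y, m}): φ is false.
  m (successors {u, v, w, x, y, z, t, m, n}): φ is false.
  n (successors {w, x, y, z, m, n}): φ is false.
For instance, at v:
  At v: ◇r ∧ p is false, ◇□p is false, so (◇r ∧ p) ∨ ◇□p is false.
    At v: ◇r is true, p is false, so ◇r ∧ p is false.
      At v: ◇r requires r at some successor in {u, v, x, y, z, t, m}.
        r holds at u, so ◇r is true at v.
    At v: ◇□p requires □p at some successor in {u, v, x, y, z, t, m}.
      At u: □p is false.
      At v: □p is false.
      At x: □p is false.
      At y: □p is false.
      At z: □p is false.
      At t: □p is false.
      At m: □p is false.
    So ◇□p is false at v.
Satisfying worlds: {u, w, x, y, z}

5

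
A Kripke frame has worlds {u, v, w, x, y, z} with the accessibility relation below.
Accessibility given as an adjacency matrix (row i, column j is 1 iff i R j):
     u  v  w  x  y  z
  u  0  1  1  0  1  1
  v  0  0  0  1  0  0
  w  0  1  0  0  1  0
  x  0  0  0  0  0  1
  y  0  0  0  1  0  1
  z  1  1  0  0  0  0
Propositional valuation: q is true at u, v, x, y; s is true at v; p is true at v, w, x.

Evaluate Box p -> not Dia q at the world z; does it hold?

At z: Box p is false, not Dia q is false, so Box p -> not Dia q is true.
  At z: Box p requires p at every successor {u, v}.
    p fails at u, so Box p is false at z.
  At z: Dia q is true, so not Dia q is false.
    At z: Dia q requires q at some successor in {u, v}.
      q holds at u, so Dia q is true at z.

Yes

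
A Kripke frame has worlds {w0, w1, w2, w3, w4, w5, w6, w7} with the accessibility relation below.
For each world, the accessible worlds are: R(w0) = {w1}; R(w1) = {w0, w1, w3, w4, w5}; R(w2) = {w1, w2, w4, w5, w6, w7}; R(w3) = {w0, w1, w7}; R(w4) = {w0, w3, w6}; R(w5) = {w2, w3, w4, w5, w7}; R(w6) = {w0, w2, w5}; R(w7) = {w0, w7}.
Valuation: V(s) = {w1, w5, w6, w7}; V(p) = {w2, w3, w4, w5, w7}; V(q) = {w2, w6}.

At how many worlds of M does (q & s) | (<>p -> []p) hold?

3

Let φ = (q & s) | (<>p -> []p). Evaluate φ at each world:
  w0 (successors {w1}): φ is true.
  w1 (successors {w0, w1, w3, w4, w5}): φ is false.
  w2 (successors {w1, w2, w4, w5, w6, w7}): φ is false.
  w3 (successors {w0, w1, w7}): φ is false.
  w4 (successors {w0, w3, w6}): φ is false.
  w5 (successors {w2, w3, w4, w5, w7}): φ is true.
  w6 (successors {w0, w2, w5}): φ is true.
  w7 (successors {w0, w7}): φ is false.
For instance, at w6:
  At w6: q & s is true, <>p -> []p is false, so (q & s) | (<>p -> []p) is true.
    At w6: <>p is true, []p is false, so <>p -> []p is false.
      At w6: <>p requires p at some successor in {w0, w2, w5}.
        p holds at w2, so <>p is true at w6.
      At w6: []p requires p at every successor {w0, w2, w5}.
        p fails at w0, so []p is false at w6.
Satisfying worlds: {w0, w5, w6}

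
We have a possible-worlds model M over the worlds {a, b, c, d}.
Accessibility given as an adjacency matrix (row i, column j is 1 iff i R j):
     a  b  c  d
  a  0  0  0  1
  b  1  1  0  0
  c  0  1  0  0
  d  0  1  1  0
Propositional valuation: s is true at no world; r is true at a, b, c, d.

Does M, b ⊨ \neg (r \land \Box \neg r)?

At b: r \land \Box \neg r is false, so \neg (r \land \Box \neg r) is true.
  At b: r is true, \Box \neg r is false, so r \land \Box \neg r is false.
    At b: \Box \neg r requires \neg r at every successor {a, b}.
      \neg r fails at a, so \Box \neg r is false at b.

Yes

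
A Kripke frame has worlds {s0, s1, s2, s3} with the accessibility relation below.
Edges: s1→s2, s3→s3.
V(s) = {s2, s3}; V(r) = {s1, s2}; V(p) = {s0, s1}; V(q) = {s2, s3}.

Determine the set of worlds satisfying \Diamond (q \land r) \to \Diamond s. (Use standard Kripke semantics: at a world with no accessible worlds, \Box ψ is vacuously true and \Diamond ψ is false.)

s0, s1, s2, s3

Let φ = \Diamond (q \land r) \to \Diamond s. Evaluate φ at each world:
  s0 (successors ∅): φ is true.
  s1 (successors {s2}): φ is true.
  s2 (successors ∅): φ is true.
  s3 (successors {s3}): φ is true.
For instance, at s3:
  At s3: \Diamond (q \land r) is false, \Diamond s is true, so \Diamond (q \land r) \to \Diamond s is true.
    At s3: \Diamond (q \land r) requires q \land r at some successor in {s3}.
      At s3: q \land r is false.
    So \Diamond (q \land r) is false at s3.
    At s3: \Diamond s requires s at some successor in {s3}.
      s holds at s3, so \Diamond s is true at s3.
Satisfying worlds: {s0, s1, s2, s3}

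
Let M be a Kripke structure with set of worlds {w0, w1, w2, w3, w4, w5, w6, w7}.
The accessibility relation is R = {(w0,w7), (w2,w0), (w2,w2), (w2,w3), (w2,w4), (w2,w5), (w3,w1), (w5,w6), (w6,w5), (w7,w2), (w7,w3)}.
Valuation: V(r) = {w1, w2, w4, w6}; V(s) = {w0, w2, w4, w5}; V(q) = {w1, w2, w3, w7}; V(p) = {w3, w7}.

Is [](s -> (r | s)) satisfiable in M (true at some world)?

Yes

Let φ = [](s -> (r | s)). Evaluate φ at each world:
  w0 (successors {w7}): φ is true.
  w1 (successors ∅): φ is true.
  w2 (successors {w0, w2, w3, w4, w5}): φ is true.
  w3 (successors {w1}): φ is true.
  w4 (successors ∅): φ is true.
  w5 (successors {w6}): φ is true.
  w6 (successors {w5}): φ is true.
  w7 (successors {w2, w3}): φ is true.
Detail at w0 (witness):
  At w0: [](s -> (r | s)) requires s -> (r | s) at every successor {w7}.
    At w7: s -> (r | s) is true.
  So [](s -> (r | s)) is true at w0.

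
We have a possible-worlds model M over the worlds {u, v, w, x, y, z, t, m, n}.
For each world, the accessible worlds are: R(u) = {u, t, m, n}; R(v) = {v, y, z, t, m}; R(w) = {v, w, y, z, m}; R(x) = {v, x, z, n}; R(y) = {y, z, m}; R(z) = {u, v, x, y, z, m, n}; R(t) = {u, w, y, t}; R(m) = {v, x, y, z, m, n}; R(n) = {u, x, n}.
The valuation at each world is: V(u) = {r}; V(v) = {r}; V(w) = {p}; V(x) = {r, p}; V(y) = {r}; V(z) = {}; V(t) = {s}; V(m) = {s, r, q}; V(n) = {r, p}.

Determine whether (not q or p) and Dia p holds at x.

At x: not q or p is true, Dia p is true, so (not q or p) and Dia p is true.
  At x: Dia p requires p at some successor in {v, x, z, n}.
    p holds at x, so Dia p is true at x.

Yes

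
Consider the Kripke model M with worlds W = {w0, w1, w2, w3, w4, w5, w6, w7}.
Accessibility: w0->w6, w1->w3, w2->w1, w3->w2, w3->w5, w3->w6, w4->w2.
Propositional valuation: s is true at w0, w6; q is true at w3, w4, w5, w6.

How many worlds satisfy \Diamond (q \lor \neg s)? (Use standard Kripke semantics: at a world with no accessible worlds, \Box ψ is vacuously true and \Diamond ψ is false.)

Recall that \Diamond ψ holds at a world iff ψ holds at some accessible world.
Let φ = \Diamond (q \lor \neg s). Evaluate φ at each world:
  w0 (successors {w6}): φ is true.
  w1 (successors {w3}): φ is true.
  w2 (successors {w1}): φ is true.
  w3 (successors {w2, w5, w6}): φ is true.
  w4 (successors {w2}): φ is true.
  w5 (successors ∅): φ is false.
  w6 (successors ∅): φ is false.
  w7 (successors ∅): φ is false.
For instance, at w4:
  At w4: \Diamond (q \lor \neg s) requires q \lor \neg s at some successor in {w2}.
    q \lor \neg s holds at w2, so \Diamond (q \lor \neg s) is true at w4.
Satisfying worlds: {w0, w1, w2, w3, w4}

5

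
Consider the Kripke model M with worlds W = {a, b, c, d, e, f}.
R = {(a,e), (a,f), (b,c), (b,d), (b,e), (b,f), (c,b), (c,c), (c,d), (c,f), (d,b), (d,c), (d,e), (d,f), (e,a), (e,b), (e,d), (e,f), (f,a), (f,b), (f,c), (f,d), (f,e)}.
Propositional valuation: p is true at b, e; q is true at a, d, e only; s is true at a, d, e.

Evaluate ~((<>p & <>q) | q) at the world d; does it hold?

At d: (<>p & <>q) | q is true, so ~((<>p & <>q) | q) is false.
  At d: <>p & <>q is true, q is true, so (<>p & <>q) | q is true.
    At d: <>p is true, <>q is true, so <>p & <>q is true.
      At d: <>p requires p at some successor in {b, c, e, f}.
        p holds at b, so <>p is true at d.
      At d: <>q requires q at some successor in {b, c, e, f}.
        q holds at e, so <>q is true at d.

No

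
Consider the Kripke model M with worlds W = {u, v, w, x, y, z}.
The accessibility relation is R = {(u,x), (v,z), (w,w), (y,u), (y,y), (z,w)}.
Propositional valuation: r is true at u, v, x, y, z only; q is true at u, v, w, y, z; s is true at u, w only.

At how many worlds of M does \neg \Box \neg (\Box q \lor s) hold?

Let φ = \neg \Box \neg (\Box q \lor s). Evaluate φ at each world:
  u (successors {x}): φ is true.
  v (successors {z}): φ is true.
  w (successors {w}): φ is true.
  x (successors ∅): φ is false.
  y (successors {u, y}): φ is true.
  z (successors {w}): φ is true.
For instance, at y:
  At y: \Box \neg (\Box q \lor s) is false, so \neg \Box \neg (\Box q \lor s) is true.
    At y: \Box \neg (\Box q \lor s) requires \neg (\Box q \lor s) at every successor {u, y}.
      \neg (\Box q \lor s) fails at u, so \Box \neg (\Box q \lor s) is false at y.
Satisfying worlds: {u, v, w, y, z}

5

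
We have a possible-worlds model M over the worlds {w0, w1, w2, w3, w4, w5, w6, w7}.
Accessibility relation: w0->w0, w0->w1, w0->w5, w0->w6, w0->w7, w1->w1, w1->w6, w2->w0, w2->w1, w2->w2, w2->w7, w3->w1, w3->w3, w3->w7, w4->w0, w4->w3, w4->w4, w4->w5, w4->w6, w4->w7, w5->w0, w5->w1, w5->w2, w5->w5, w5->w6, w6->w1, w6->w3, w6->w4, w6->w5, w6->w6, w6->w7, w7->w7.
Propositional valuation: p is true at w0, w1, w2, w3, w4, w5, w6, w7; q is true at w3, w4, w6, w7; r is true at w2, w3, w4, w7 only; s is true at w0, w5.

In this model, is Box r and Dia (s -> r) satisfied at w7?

Recall that Box ψ holds at a world iff ψ holds at every accessible world, and Dia ψ holds iff ψ holds at some accessible world.
At w7: Box r is true, Dia (s -> r) is true, so Box r and Dia (s -> r) is true.
  At w7: Box r requires r at every successor {w7}.
    At w7: r is true.
  So Box r is true at w7.
  At w7: Dia (s -> r) requires s -> r at some successor in {w7}.
    s -> r holds at w7, so Dia (s -> r) is true at w7.

Yes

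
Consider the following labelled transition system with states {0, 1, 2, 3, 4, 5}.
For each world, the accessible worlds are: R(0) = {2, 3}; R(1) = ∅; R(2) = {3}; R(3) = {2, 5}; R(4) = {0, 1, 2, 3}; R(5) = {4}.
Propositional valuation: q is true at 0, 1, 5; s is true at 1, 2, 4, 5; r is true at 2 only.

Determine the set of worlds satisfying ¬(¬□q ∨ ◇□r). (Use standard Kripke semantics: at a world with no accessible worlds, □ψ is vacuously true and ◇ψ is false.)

1

Recall that □ψ holds at a world iff ψ holds at every accessible world, and ◇ψ holds iff ψ holds at some accessible world.
Let φ = ¬(¬□q ∨ ◇□r). Evaluate φ at each world:
  0 (successors {2, 3}): φ is false.
  1 (successors ∅): φ is true.
  2 (successors {3}): φ is false.
  3 (successors {2, 5}): φ is false.
  4 (successors {0, 1, 2, 3}): φ is false.
  5 (successors {4}): φ is false.
For instance, at 4:
  At 4: ¬□q ∨ ◇□r is true, so ¬(¬□q ∨ ◇□r) is false.
    At 4: ¬□q is true, ◇□r is true, so ¬□q ∨ ◇□r is true.
      At 4: □q is false, so ¬□q is true.
      At 4: ◇□r requires □r at some successor in {0, 1, 2, 3}.
        □r holds at 1, so ◇□r is true at 4.
Satisfying worlds: {1}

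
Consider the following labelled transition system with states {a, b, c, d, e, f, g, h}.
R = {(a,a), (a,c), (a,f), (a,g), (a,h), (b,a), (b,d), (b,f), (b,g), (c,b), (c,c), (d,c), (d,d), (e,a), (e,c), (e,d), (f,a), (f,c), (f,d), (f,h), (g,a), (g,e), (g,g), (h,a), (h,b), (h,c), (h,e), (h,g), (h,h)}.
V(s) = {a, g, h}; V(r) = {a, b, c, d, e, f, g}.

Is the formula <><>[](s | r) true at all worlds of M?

Let φ = <><>[](s | r). Evaluate φ at each world:
  a (successors {a, c, f, g, h}): φ is true.
  b (successors {a, d, f, g}): φ is true.
  c (successors {b, c}): φ is true.
  d (successors {c, d}): φ is true.
  e (successors {a, c, d}): φ is true.
  f (successors {a, c, d, h}): φ is true.
  g (successors {a, e, g}): φ is true.
  h (successors {a, b, c, e, g, h}): φ is true.
For instance, at a:
  At a: <><>[](s | r) requires <>[](s | r) at some successor in {a, c, f, g, h}.
    <>[](s | r) holds at a, so <><>[](s | r) is true at a.
      At a: <>[](s | r) requires [](s | r) at some successor in {a, c, f, g, h}.
        [](s | r) holds at a, so <>[](s | r) is true at a.

Yes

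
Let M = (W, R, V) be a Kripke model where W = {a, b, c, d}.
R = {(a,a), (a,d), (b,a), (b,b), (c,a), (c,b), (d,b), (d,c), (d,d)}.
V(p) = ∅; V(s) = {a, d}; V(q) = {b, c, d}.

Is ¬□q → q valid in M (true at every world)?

No

Let φ = ¬□q → q. Evaluate φ at each world:
  a (successors {a, d}): φ is false.
  b (successors {a, b}): φ is true.
  c (successors {a, b}): φ is true.
  d (successors {b, c, d}): φ is true.
Detail at a (counterexample):
  At a: ¬□q is true, q is false, so ¬□q → q is false.
    At a: □q is false, so ¬□q is true.
      At a: □q requires q at every successor {a, d}.
        q fails at a, so □q is false at a.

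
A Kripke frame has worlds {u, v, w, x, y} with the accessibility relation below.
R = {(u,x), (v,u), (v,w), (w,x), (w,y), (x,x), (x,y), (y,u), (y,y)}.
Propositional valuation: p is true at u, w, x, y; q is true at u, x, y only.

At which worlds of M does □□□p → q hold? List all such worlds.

Recall that □ψ holds at a world iff ψ holds at every accessible world, and ◇ψ holds iff ψ holds at some accessible world.
Let φ = □□□p → q. Evaluate φ at each world:
  u (successors {x}): φ is true.
  v (successors {u, w}): φ is false.
  w (successors {x, y}): φ is false.
  x (successors {x, y}): φ is true.
  y (successors {u, y}): φ is true.
For instance, at u:
  At u: □□□p is true, q is true, so □□□p → q is true.
    At u: □□□p requires □□p at every successor {x}.
      At x: □□p is true.
    So □□□p is true at u.
Satisfying worlds: {u, x, y}

u, x, y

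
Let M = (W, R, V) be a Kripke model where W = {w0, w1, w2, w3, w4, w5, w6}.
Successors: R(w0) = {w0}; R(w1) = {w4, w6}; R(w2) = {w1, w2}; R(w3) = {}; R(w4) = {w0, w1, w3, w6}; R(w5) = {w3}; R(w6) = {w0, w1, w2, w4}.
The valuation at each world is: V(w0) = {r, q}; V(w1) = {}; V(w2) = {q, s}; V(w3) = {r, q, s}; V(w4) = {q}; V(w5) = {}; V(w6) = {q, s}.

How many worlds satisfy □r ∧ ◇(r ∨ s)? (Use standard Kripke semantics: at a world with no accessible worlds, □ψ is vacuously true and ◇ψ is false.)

2

Let φ = □r ∧ ◇(r ∨ s). Evaluate φ at each world:
  w0 (successors {w0}): φ is true.
  w1 (successors {w4, w6}): φ is false.
  w2 (successors {w1, w2}): φ is false.
  w3 (successors ∅): φ is false.
  w4 (successors {w0, w1, w3, w6}): φ is false.
  w5 (successors {w3}): φ is true.
  w6 (successors {w0, w1, w2, w4}): φ is false.
For instance, at w0:
  At w0: □r is true, ◇(r ∨ s) is true, so □r ∧ ◇(r ∨ s) is true.
    At w0: □r requires r at every successor {w0}.
      At w0: r is true.
    So □r is true at w0.
    At w0: ◇(r ∨ s) requires r ∨ s at some successor in {w0}.
      r ∨ s holds at w0, so ◇(r ∨ s) is true at w0.
Satisfying worlds: {w0, w5}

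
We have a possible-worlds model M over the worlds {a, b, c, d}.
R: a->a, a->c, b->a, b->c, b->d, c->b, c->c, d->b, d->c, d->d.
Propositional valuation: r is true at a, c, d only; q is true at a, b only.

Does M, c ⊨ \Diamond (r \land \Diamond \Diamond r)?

Yes

At c: \Diamond (r \land \Diamond \Diamond r) requires r \land \Diamond \Diamond r at some successor in {b, c}.
  r \land \Diamond \Diamond r holds at c, so \Diamond (r \land \Diamond \Diamond r) is true at c.
    At c: r is true, \Diamond \Diamond r is true, so r \land \Diamond \Diamond r is true.
      At c: \Diamond \Diamond r requires \Diamond r at some successor in {b, c}.
        \Diamond r holds at b, so \Diamond \Diamond r is true at c.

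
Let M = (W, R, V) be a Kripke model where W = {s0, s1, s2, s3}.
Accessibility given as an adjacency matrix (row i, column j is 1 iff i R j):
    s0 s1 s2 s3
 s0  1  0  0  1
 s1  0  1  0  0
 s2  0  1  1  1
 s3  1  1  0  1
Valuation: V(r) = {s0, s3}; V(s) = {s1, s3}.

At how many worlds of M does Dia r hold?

Let φ = Dia r. Evaluate φ at each world:
  s0 (successors {s0, s3}): φ is true.
  s1 (successors {s1}): φ is false.
  s2 (successors {s1, s2, s3}): φ is true.
  s3 (successors {s0, s1, s3}): φ is true.
For instance, at s3:
  At s3: Dia r requires r at some successor in {s0, s1, s3}.
    r holds at s0, so Dia r is true at s3.
Satisfying worlds: {s0, s2, s3}

3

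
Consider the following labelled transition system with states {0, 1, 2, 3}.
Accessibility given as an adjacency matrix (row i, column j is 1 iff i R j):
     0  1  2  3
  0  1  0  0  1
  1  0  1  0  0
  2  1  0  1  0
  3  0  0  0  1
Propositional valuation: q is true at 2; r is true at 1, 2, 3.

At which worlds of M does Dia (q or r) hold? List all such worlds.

Let φ = Dia (q or r). Evaluate φ at each world:
  0 (successors {0, 3}): φ is true.
  1 (successors {1}): φ is true.
  2 (successors {0, 2}): φ is true.
  3 (successors {3}): φ is true.
For instance, at 2:
  At 2: Dia (q or r) requires q or r at some successor in {0, 2}.
    q or r holds at 2, so Dia (q or r) is true at 2.
Satisfying worlds: {0, 1, 2, 3}

0, 1, 2, 3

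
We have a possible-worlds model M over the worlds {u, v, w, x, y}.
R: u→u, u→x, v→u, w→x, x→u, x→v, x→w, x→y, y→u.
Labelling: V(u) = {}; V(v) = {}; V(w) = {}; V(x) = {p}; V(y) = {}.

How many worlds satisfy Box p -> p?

Recall that Box ψ holds at a world iff ψ holds at every accessible world, and Dia ψ holds iff ψ holds at some accessible world.
Let φ = Box p -> p. Evaluate φ at each world:
  u (successors {u, x}): φ is true.
  v (successors {u}): φ is true.
  w (successors {x}): φ is false.
  x (successors {u, v, w, y}): φ is true.
  y (successors {u}): φ is true.
For instance, at y:
  At y: Box p is false, p is false, so Box p -> p is true.
    At y: Box p requires p at every successor {u}.
      p fails at u, so Box p is false at y.
Satisfying worlds: {u, v, x, y}

4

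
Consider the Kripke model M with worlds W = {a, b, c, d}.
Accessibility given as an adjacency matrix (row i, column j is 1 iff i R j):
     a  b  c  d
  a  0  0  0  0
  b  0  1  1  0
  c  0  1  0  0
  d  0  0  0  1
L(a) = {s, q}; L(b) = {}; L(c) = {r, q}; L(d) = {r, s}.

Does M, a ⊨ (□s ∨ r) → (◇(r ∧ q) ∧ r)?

No

Recall that □ψ holds at a world iff ψ holds at every accessible world, and ◇ψ holds iff ψ holds at some accessible world.
At a: □s ∨ r is true, ◇(r ∧ q) ∧ r is false, so (□s ∨ r) → (◇(r ∧ q) ∧ r) is false.
  At a: □s is true, r is false, so □s ∨ r is true.
    At a: no accessible worlds, so □s holds vacuously.
  At a: ◇(r ∧ q) is false, r is false, so ◇(r ∧ q) ∧ r is false.
    At a: no accessible worlds, so ◇(r ∧ q) is false.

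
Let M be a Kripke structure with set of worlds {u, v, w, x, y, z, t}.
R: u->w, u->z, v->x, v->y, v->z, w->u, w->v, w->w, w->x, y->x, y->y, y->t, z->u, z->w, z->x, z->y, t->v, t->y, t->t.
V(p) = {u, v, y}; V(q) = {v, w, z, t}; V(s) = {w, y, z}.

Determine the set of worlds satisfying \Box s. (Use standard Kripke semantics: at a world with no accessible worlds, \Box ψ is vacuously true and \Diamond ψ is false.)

u, x

Recall that \Box ψ holds at a world iff ψ holds at every accessible world, and \Diamond ψ holds iff ψ holds at some accessible world.
Let φ = \Box s. Evaluate φ at each world:
  u (successors {w, z}): φ is true.
  v (successors {x, y, z}): φ is false.
  w (successors {u, v, w, x}): φ is false.
  x (successors ∅): φ is true.
  y (successors {x, y, t}): φ is false.
  z (successors {u, w, x, y}): φ is false.
  t (successors {v, y, t}): φ is false.
For instance, at t:
  At t: \Box s requires s at every successor {v, y, t}.
    s fails at v, so \Box s is false at t.
Satisfying worlds: {u, x}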